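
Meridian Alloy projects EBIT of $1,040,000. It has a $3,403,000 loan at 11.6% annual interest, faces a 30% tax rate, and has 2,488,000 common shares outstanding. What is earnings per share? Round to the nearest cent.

$0.18

Pre-tax income = $1,040,000 − $394,748.00 = $645,252.00.
Net income = $645,252.00 × (1 − 0.30) = $451,676.40.
EPS = $451,676.40 ÷ 2,488,000 = $0.18.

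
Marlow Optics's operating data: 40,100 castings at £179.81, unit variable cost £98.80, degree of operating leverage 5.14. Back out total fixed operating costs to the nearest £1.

£2,616,497

At 40,100 units, contribution = 40,100 × £81.01 = £3,248,501.00.
DOL = contribution / EBIT, so EBIT = £3,248,501.00 / 5.14 = £632,004.09.
And FC = contribution − EBIT = £3,248,501.00 − £632,004.09 = £2,616,497.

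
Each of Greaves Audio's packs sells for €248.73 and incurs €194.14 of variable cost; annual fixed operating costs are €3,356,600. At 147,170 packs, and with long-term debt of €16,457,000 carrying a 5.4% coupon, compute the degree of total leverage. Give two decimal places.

Contribution at this volume is 147,170 × €54.59 = €8,034,010.30.
EBIT = €8,034,010.30 − €3,356,600 = €4,677,410.30. Interest = €888,678.00, so EBIT − I = €3,788,732.30.
Degree of total leverage = total CM / (EBIT − interest) = €8,034,010.30 / €3,788,732.30 = 2.1205.

2.12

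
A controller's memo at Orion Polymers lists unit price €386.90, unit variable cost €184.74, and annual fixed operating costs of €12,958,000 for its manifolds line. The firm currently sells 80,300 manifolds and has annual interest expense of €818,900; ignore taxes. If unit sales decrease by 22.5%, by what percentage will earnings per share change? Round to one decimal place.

-148.7%

At 80,300 units, contribution = 80,300 × €202.16 = €16,233,448.00.
EBIT = €16,233,448.00 − €12,958,000 = €3,275,448.00.
After interest of €818,900.00, pre-tax earnings = €2,456,548.00.
DCL = total CM / (EBIT − I) = €16,233,448.00 / €2,456,548.00 = 6.6082.
%ΔEPS = DCL × %ΔSales = 6.6082 × -22.5% = -148.7%.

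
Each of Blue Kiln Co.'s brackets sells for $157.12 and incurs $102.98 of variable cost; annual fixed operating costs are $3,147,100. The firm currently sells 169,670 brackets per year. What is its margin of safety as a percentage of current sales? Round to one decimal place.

65.7%

Unit CM = price − variable cost = $157.12 − $102.98 = $54.14. Break-even units = $3,147,100 ÷ $54.14 = 58,128.93; break-even revenue = 58,128.93 × $157.12 = $9,133,216.70.
Current sales = 169,670 × $157.12 = $26,658,550.40.
Margin of safety = ($26,658,550.40 − $9,133,216.70) ÷ $26,658,550.40 = 65.7%.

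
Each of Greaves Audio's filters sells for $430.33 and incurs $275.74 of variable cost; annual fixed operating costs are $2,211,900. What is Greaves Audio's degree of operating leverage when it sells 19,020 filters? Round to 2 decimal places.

4.04

At 19,020 units, contribution = 19,020 × $154.59 = $2,940,301.80.
Operating income = contribution − fixed costs = $2,940,301.80 − $2,211,900 = $728,401.80.
Degree of operating leverage = $2,940,301.80 / $728,401.80 = 4.0366.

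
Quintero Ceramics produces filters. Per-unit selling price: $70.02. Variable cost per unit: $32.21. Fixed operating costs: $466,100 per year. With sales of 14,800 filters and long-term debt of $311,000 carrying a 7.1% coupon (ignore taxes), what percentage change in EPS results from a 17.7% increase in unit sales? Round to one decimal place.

+138.7%

Contribution at this volume is 14,800 × $37.81 = $559,588.00.
EBIT = $559,588.00 − $466,100 = $93,488.00.
Interest = $22,081.00, so EBIT − I = $71,407.00.
Degree of combined leverage = contribution ÷ (EBIT − I) = $559,588.00 ÷ $71,407.00 = 7.8366.
%ΔEPS = DCL × %ΔSales = 7.8366 × +17.7% = +138.7%.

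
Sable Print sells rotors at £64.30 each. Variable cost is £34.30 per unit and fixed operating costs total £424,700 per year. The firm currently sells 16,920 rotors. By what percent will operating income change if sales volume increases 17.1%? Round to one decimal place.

+104.7%

Contribution at this volume is 16,920 × £30.00 = £507,600.00.
Subtracting fixed costs: EBIT = £507,600.00 − £424,700 = £82,900.00.
So DOL = total CM / EBIT = £507,600.00 / £82,900.00 = 6.1230.
%ΔEBIT = DOL × %ΔSales = 6.1230 × +17.1% = +104.7%.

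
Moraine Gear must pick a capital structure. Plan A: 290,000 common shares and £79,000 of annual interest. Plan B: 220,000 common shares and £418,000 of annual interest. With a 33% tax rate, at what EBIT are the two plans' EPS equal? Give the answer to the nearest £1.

Set EPS_A = EPS_B: (EBIT − £79,000)(1 − 0.33) ÷ 290,000 = (EBIT − £418,000)(1 − 0.33) ÷ 220,000.
Cancelling (1 − t) and cross-multiplying: 220,000·(EBIT − 79,000) = 290,000·(EBIT − 418,000).
EBIT × (290,000 − 220,000) = 418,000 × 290,000 − 79,000 × 220,000 = 103,840,000,000, so EBIT = 103,840,000,000 ÷ 70,000 = 1,483,428.57.

£1,483,429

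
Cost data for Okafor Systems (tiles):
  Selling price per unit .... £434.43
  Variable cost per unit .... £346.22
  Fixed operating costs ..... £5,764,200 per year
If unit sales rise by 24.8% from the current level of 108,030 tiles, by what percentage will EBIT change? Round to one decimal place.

+62.8%

Total contribution margin = 108,030 × £88.21 = £9,529,326.30.
Operating income = contribution − fixed costs = £9,529,326.30 − £5,764,200 = £3,765,126.30.
DOL = contribution ÷ EBIT = £9,529,326.30 ÷ £3,765,126.30 = 2.5309.
Operating income changes by 2.5309 × +24.8% = +62.8%.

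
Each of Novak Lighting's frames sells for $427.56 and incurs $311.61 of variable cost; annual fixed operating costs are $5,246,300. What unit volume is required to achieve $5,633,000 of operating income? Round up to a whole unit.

Contribution margin per unit = $427.56 − $311.61 = $115.95.
Required volume = (fixed costs + target profit) ÷ CM = ($5,246,300 + $5,633,000) ÷ $115.95 = 93,827.51, so 93,828 frames.

93,828 frames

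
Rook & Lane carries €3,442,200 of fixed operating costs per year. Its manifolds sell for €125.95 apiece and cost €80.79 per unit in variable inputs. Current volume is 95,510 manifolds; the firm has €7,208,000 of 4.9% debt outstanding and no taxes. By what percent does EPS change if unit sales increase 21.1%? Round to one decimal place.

+175.7%

Total contribution margin = 95,510 × €45.16 = €4,313,231.60.
Subtracting fixed costs: EBIT = €4,313,231.60 − €3,442,200 = €871,031.60.
Interest = €353,192.00, so EBIT − I = €517,839.60.
DCL = total CM / (EBIT − I) = €4,313,231.60 / €517,839.60 = 8.3293.
%ΔEPS = DCL × %ΔSales = 8.3293 × +21.1% = +175.7%.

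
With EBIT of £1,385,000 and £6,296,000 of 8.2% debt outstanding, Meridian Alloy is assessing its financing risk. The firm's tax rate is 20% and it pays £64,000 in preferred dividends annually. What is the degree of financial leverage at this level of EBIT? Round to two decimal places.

Interest = £516,272.00.
Preferred dividends grossed up pre-tax: £64,000 / (1 − 0.20) = £80,000.00.
DFL = EBIT ÷ [EBIT − I − D_p/(1−t)] = £1,385,000 ÷ [£1,385,000 − £516,272.00 − £80,000.00] = £1,385,000 ÷ £788,728.00 = 1.7560.

1.76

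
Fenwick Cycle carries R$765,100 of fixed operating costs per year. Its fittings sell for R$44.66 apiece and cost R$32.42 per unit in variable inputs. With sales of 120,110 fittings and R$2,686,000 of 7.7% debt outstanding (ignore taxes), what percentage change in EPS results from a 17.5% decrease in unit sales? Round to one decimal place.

-51.6%

Total contribution margin = 120,110 × R$12.24 = R$1,470,146.40.
Operating income = contribution − fixed costs = R$1,470,146.40 − R$765,100 = R$705,046.40.
Interest = R$206,822.00, so EBIT − I = R$498,224.40.
DCL = total CM / (EBIT − I) = R$1,470,146.40 / R$498,224.40 = 2.9508.
EPS therefore changes by 2.9508 × (-17.5%) = -51.6%.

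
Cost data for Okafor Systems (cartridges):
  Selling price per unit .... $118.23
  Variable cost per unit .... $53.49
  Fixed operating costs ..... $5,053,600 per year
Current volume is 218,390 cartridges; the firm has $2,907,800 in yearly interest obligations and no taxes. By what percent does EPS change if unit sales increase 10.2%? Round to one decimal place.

Contribution at this volume is 218,390 × $64.74 = $14,138,568.60.
Operating income = contribution − fixed costs = $14,138,568.60 − $5,053,600 = $9,084,968.60.
Interest = $2,907,800.00, so EBIT − I = $6,177,168.60.
Degree of combined leverage = contribution ÷ (EBIT − I) = $14,138,568.60 ÷ $6,177,168.60 = 2.2888.
%ΔEPS = DCL × %ΔSales = 2.2888 × +10.2% = +23.3%.

+23.3%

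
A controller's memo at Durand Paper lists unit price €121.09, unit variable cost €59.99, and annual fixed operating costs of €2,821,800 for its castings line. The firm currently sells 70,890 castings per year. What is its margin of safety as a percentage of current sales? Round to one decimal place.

Unit CM = price − variable cost = €121.09 − €59.99 = €61.10. Break-even units = €2,821,800 ÷ €61.10 = 46,183.31; break-even revenue = 46,183.31 × €121.09 = €5,592,336.53.
Current sales = 70,890 × €121.09 = €8,584,070.10.
Margin of safety = (€8,584,070.10 − €5,592,336.53) ÷ €8,584,070.10 = 34.9%.

34.9%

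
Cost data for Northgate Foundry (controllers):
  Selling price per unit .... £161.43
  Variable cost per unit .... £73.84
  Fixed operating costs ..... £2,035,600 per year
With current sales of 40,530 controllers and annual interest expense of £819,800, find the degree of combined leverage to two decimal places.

Total contribution margin = 40,530 × £87.59 = £3,550,022.70.
Subtracting fixed costs: EBIT = £3,550,022.70 − £2,035,600 = £1,514,422.70. Interest = £819,800.00, so EBIT − I = £694,622.70.
Degree of total leverage = total CM / (EBIT − interest) = £3,550,022.70 / £694,622.70 = 5.1107.

5.11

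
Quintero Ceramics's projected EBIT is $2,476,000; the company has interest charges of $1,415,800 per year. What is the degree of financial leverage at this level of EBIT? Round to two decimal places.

Interest = $1,415,800.00.
Degree of financial leverage = EBIT / (EBIT − interest) = $2,476,000 / $1,060,200.00 = 2.3354.

2.34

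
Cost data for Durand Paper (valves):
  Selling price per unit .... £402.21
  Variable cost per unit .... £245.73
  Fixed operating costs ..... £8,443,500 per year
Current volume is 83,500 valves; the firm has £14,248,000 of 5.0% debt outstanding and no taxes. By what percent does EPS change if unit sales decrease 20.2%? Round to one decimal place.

At 83,500 units, contribution = 83,500 × £156.48 = £13,066,080.00.
EBIT = £13,066,080.00 − £8,443,500 = £4,622,580.00.
After interest of £712,400.00, pre-tax earnings = £3,910,180.00.
Degree of combined leverage = contribution ÷ (EBIT − I) = £13,066,080.00 ÷ £3,910,180.00 = 3.3416.
%ΔEPS = DCL × %ΔSales = 3.3416 × -20.2% = -67.5%.

-67.5%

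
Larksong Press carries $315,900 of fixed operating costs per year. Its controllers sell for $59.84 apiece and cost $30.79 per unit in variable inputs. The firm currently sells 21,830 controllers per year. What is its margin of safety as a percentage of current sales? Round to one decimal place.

50.2%

Contribution margin per unit = $59.84 − $30.79 = $29.05. Break-even units = $315,900 ÷ $29.05 = 10,874.35; break-even revenue = 10,874.35 × $59.84 = $650,721.38.
Current sales = 21,830 × $59.84 = $1,306,307.20.
Margin of safety = ($1,306,307.20 − $650,721.38) ÷ $1,306,307.20 = 50.2%.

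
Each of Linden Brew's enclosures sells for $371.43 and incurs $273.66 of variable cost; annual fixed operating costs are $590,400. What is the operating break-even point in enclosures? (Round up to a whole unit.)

Each unit contributes $371.43 − $273.66 = $97.77.
Units to break even: $590,400 ÷ $97.77 = 6,038.66, rounded up to 6,039.

6,039 enclosures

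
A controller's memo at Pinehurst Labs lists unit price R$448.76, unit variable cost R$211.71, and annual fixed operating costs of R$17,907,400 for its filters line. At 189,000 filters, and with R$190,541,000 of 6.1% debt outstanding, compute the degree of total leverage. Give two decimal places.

2.93

Contribution at this volume is 189,000 × R$237.05 = R$44,802,450.00.
EBIT = R$44,802,450.00 − R$17,907,400 = R$26,895,050.00. Interest = R$11,623,001.00, so EBIT − I = R$15,272,049.00.
DCL = contribution ÷ (EBIT − I) = R$44,802,450.00 ÷ R$15,272,049.00 = 2.9336.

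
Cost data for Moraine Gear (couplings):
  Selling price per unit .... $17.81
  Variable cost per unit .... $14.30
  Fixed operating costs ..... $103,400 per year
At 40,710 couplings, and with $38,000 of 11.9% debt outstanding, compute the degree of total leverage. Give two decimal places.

4.09

Contribution at this volume is 40,710 × $3.51 = $142,892.10.
Subtracting fixed costs: EBIT = $142,892.10 − $103,400 = $39,492.10. Interest = $4,522.00.
DOL = $142,892.10 ÷ $39,492.10 = 3.6182; DFL = $39,492.10 ÷ $34,970.10 = 1.1293.
Combined leverage = 3.6182 × 1.1293 = 4.0860.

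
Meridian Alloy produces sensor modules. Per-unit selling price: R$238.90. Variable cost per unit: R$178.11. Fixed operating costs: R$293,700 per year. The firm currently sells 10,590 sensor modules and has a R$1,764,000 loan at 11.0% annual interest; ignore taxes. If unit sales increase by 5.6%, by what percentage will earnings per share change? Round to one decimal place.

+23.1%

Total contribution margin = 10,590 × R$60.79 = R$643,766.10.
EBIT = R$643,766.10 − R$293,700 = R$350,066.10.
Interest = R$194,040.00, so EBIT − I = R$156,026.10.
DCL = total CM / (EBIT − I) = R$643,766.10 / R$156,026.10 = 4.1260.
EPS therefore changes by 4.1260 × (+5.6%) = +23.1%.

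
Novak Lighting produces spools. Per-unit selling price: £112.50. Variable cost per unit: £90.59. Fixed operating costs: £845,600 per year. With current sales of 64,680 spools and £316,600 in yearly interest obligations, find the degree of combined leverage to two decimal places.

5.56

Total contribution margin = 64,680 × £21.91 = £1,417,138.80.
EBIT = £1,417,138.80 − £845,600 = £571,538.80. Interest = £316,600.00.
DOL = £1,417,138.80 ÷ £571,538.80 = 2.4795; DFL = £571,538.80 ÷ £254,938.80 = 2.2419.
Combined leverage = 2.4795 × 2.2419 = 5.5588.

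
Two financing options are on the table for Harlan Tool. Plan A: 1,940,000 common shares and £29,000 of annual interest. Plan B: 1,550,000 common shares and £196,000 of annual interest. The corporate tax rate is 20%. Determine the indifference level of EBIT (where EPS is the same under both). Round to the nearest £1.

Set EPS_A = EPS_B: (EBIT − £29,000)(1 − 0.20) ÷ 1,940,000 = (EBIT − £196,000)(1 − 0.20) ÷ 1,550,000.
The (1 − t) factor cancels: (EBIT − 29,000) × 1,550,000 = (EBIT − 196,000) × 1,940,000.
EBIT × (1,940,000 − 1,550,000) = 196,000 × 1,940,000 − 29,000 × 1,550,000 = 335,290,000,000, so EBIT = 335,290,000,000 ÷ 390,000 = 859,717.95.

£859,718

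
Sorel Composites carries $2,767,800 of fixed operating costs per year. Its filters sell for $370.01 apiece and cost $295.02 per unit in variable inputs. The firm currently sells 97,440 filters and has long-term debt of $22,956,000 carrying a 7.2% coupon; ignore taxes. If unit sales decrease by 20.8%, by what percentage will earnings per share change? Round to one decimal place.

-52.7%

Contribution at this volume is 97,440 × $74.99 = $7,307,025.60.
Subtracting fixed costs: EBIT = $7,307,025.60 − $2,767,800 = $4,539,225.60.
Interest = $1,652,832.00, so EBIT − I = $2,886,393.60.
Degree of combined leverage = contribution ÷ (EBIT − I) = $7,307,025.60 ÷ $2,886,393.60 = 2.5315.
EPS therefore changes by 2.5315 × (-20.8%) = -52.7%.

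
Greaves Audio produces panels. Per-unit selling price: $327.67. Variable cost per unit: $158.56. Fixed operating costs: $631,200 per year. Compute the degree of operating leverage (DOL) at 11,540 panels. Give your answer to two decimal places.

Total contribution margin = 11,540 × $169.11 = $1,951,529.40.
Operating income = contribution − fixed costs = $1,951,529.40 − $631,200 = $1,320,329.40.
Degree of operating leverage = $1,951,529.40 / $1,320,329.40 = 1.4781.

1.48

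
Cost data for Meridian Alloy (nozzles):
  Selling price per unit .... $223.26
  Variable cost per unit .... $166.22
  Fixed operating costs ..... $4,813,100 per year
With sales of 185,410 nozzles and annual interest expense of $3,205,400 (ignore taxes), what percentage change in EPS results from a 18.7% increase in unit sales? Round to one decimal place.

+77.3%

Total contribution margin = 185,410 × $57.04 = $10,575,786.40.
Subtracting fixed costs: EBIT = $10,575,786.40 − $4,813,100 = $5,762,686.40.
After interest of $3,205,400.00, pre-tax earnings = $2,557,286.40.
DCL = total CM / (EBIT − I) = $10,575,786.40 / $2,557,286.40 = 4.1356.
%ΔEPS = DCL × %ΔSales = 4.1356 × +18.7% = +77.3%.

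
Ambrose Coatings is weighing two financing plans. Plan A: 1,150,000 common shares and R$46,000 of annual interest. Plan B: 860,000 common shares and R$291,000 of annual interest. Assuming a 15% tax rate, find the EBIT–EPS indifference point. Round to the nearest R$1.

R$1,017,552

Set EPS_A = EPS_B: (EBIT − R$46,000)(1 − 0.15) ÷ 1,150,000 = (EBIT − R$291,000)(1 − 0.15) ÷ 860,000.
The (1 − t) factor cancels: (EBIT − 46,000) × 860,000 = (EBIT − 291,000) × 1,150,000.
Solving, EBIT = (291,000·1,150,000 − 46,000·860,000) / (1,150,000 − 860,000) = 295,090,000,000 / 290,000 = 1,017,551.72.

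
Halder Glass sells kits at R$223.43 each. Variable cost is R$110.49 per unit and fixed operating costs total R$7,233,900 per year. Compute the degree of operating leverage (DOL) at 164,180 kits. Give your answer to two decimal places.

1.64

Total contribution margin = 164,180 × R$112.94 = R$18,542,489.20.
EBIT = R$18,542,489.20 − R$7,233,900 = R$11,308,589.20.
Degree of operating leverage = R$18,542,489.20 / R$11,308,589.20 = 1.6397.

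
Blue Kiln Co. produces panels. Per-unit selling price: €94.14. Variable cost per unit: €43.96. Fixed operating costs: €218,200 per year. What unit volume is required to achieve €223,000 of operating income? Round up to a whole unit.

8,793 panels

Contribution margin per unit = €94.14 − €43.96 = €50.18.
Units = (FC + target) / CM = (€218,200 + €223,000) / €50.18 = 8,792.35, so 8,793 panels.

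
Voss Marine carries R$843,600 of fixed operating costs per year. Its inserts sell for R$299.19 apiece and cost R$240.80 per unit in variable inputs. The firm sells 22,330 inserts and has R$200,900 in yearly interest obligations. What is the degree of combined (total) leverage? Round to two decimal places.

Contribution at this volume is 22,330 × R$58.39 = R$1,303,848.70.
Operating income = contribution − fixed costs = R$1,303,848.70 − R$843,600 = R$460,248.70. Interest = R$200,900.00, so EBIT − I = R$259,348.70.
Degree of total leverage = total CM / (EBIT − interest) = R$1,303,848.70 / R$259,348.70 = 5.0274.

5.03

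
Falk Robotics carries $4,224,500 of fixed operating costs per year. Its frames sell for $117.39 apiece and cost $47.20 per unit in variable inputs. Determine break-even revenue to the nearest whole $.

CM per unit = $117.39 − $47.20 = $70.19; CM ratio = $70.19 / $117.39 = 0.5979.
Break-even revenue = fixed costs × price ÷ CM = $4,224,500 × $117.39 ÷ $70.19 = $7,065,309.

$7,065,309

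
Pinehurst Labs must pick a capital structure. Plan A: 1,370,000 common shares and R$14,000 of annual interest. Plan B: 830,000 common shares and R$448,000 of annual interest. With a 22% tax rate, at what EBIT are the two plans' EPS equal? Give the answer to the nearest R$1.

R$1,115,074

Set EPS_A = EPS_B: (EBIT − R$14,000)(1 − 0.22) ÷ 1,370,000 = (EBIT − R$448,000)(1 − 0.22) ÷ 830,000.
Cancelling (1 − t) and cross-multiplying: 830,000·(EBIT − 14,000) = 1,370,000·(EBIT − 448,000).
Solving, EBIT = (448,000·1,370,000 − 14,000·830,000) / (1,370,000 − 830,000) = 602,140,000,000 / 540,000 = 1,115,074.07.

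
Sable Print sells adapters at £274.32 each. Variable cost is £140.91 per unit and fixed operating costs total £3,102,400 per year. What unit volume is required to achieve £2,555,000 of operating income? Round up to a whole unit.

Contribution margin per unit = £274.32 − £140.91 = £133.41.
Units = (FC + target) / CM = (£3,102,400 + £2,555,000) / £133.41 = 42,406.12, so 42,407 adapters.

42,407 adapters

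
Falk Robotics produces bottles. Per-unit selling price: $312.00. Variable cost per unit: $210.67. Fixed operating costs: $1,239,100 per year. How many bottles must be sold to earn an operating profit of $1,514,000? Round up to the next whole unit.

Unit CM = price − variable cost = $312.00 − $210.67 = $101.33.
Need Q such that Q × $101.33 − $1,239,100 = $1,514,000, i.e. Q = $2,753,100 / $101.33 = 27,169.64 → 27,170.

27,170 bottles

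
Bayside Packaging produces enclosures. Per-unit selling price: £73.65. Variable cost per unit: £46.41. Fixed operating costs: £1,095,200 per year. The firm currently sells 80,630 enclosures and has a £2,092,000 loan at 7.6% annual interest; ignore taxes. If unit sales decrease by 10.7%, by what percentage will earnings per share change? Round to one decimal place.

-24.9%

Contribution at this volume is 80,630 × £27.24 = £2,196,361.20.
Subtracting fixed costs: EBIT = £2,196,361.20 − £1,095,200 = £1,101,161.20.
Interest = £158,992.00, so EBIT − I = £942,169.20.
Degree of combined leverage = contribution ÷ (EBIT − I) = £2,196,361.20 ÷ £942,169.20 = 2.3312.
EPS therefore changes by 2.3312 × (-10.7%) = -24.9%.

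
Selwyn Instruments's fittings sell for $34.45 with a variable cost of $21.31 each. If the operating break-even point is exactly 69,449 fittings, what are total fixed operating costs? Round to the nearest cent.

$912,559.86

Each unit contributes $34.45 − $21.31 = $13.14.
Since BE = FC / CM, FC = 69,449 × $13.14 = $912,559.86.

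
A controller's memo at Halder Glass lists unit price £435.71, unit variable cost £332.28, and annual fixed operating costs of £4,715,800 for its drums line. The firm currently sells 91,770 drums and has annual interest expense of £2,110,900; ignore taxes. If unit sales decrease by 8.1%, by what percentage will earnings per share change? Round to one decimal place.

-28.8%

Total contribution margin = 91,770 × £103.43 = £9,491,771.10.
EBIT = £9,491,771.10 − £4,715,800 = £4,775,971.10.
Interest = £2,110,900.00, so EBIT − I = £2,665,071.10.
Degree of combined leverage = contribution ÷ (EBIT − I) = £9,491,771.10 ÷ £2,665,071.10 = 3.5615.
%ΔEPS = DCL × %ΔSales = 3.5615 × -8.1% = -28.8%.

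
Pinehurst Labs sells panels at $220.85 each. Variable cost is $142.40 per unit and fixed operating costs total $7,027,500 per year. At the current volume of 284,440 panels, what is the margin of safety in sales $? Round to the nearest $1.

$43,034,975

Contribution margin per unit = $220.85 − $142.40 = $78.45. Break-even units = $7,027,500 ÷ $78.45 = 89,579.35; break-even revenue = 89,579.35 × $220.85 = $19,783,599.43.
Actual sales revenue = 284,440 × $220.85 = $62,818,574.00.
Margin of safety = $62,818,574.00 − $19,783,599.43 = $43,034,975.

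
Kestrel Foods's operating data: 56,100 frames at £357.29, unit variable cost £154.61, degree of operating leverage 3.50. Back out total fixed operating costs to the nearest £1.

£8,121,677

Total contribution margin = 56,100 × £202.68 = £11,370,348.00.
Since DOL = CM ÷ EBIT, EBIT = £11,370,348.00 ÷ 3.50 = £3,248,670.86.
Fixed costs = CM − EBIT = £11,370,348.00 − £3,248,670.86 = £8,121,677.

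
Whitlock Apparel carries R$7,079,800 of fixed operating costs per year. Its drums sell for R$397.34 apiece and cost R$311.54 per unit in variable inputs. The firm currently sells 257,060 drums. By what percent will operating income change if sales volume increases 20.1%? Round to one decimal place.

At 257,060 units, contribution = 257,060 × R$85.80 = R$22,055,748.00.
Operating income = contribution − fixed costs = R$22,055,748.00 − R$7,079,800 = R$14,975,948.00.
So DOL = total CM / EBIT = R$22,055,748.00 / R$14,975,948.00 = 1.4727.
%ΔEBIT = DOL × %ΔSales = 1.4727 × +20.1% = +29.6%.

+29.6%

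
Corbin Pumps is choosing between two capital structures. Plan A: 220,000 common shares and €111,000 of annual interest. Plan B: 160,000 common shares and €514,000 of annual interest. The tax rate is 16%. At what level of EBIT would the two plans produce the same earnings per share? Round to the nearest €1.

€1,588,667

Set EPS_A = EPS_B: (EBIT − €111,000)(1 − 0.16) ÷ 220,000 = (EBIT − €514,000)(1 − 0.16) ÷ 160,000.
Cancelling (1 − t) and cross-multiplying: 160,000·(EBIT − 111,000) = 220,000·(EBIT − 514,000).
Solving, EBIT = (514,000·220,000 − 111,000·160,000) / (220,000 − 160,000) = 95,320,000,000 / 60,000 = 1,588,666.67.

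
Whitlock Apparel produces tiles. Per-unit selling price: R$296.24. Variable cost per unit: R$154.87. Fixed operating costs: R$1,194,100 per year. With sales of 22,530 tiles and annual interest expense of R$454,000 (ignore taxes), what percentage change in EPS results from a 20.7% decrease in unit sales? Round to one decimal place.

-42.9%

Contribution at this volume is 22,530 × R$141.37 = R$3,185,066.10.
EBIT = R$3,185,066.10 − R$1,194,100 = R$1,990,966.10.
After interest of R$454,000.00, pre-tax earnings = R$1,536,966.10.
DCL = total CM / (EBIT − I) = R$3,185,066.10 / R$1,536,966.10 = 2.0723.
EPS therefore changes by 2.0723 × (-20.7%) = -42.9%.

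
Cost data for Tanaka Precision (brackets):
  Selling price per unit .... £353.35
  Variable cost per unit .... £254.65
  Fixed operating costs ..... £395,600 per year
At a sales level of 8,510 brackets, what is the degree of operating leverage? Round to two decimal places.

1.89

At 8,510 units, contribution = 8,510 × £98.70 = £839,937.00.
Subtracting fixed costs: EBIT = £839,937.00 − £395,600 = £444,337.00.
DOL = contribution ÷ EBIT = £839,937.00 ÷ £444,337.00 = 1.8903.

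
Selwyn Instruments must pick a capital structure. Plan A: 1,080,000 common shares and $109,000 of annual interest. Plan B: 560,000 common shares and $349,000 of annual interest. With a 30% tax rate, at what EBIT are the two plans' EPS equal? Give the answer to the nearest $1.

Set EPS_A = EPS_B: (EBIT − $109,000)(1 − 0.30) ÷ 1,080,000 = (EBIT − $349,000)(1 − 0.30) ÷ 560,000.
Cancelling (1 − t) and cross-multiplying: 560,000·(EBIT − 109,000) = 1,080,000·(EBIT − 349,000).
EBIT × (1,080,000 − 560,000) = 349,000 × 1,080,000 − 109,000 × 560,000 = 315,880,000,000, so EBIT = 315,880,000,000 ÷ 520,000 = 607,461.54.

$607,462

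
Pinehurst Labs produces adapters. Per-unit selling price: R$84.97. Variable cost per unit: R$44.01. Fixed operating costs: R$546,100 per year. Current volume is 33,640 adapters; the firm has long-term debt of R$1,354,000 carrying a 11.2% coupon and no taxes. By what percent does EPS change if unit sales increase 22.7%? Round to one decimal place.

Contribution at this volume is 33,640 × R$40.96 = R$1,377,894.40.
EBIT = R$1,377,894.40 − R$546,100 = R$831,794.40.
Interest = R$151,648.00, so EBIT − I = R$680,146.40.
Degree of combined leverage = contribution ÷ (EBIT − I) = R$1,377,894.40 ÷ R$680,146.40 = 2.0259.
EPS therefore changes by 2.0259 × (+22.7%) = +46.0%.

+46.0%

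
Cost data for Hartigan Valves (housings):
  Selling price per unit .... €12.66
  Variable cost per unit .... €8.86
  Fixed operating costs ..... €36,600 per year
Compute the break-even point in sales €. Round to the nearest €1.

€121,936

CM per unit = €12.66 − €8.86 = €3.80; CM ratio = €3.80 / €12.66 = 0.3002.
Break-even revenue = fixed costs × price ÷ CM = €36,600 × €12.66 ÷ €3.80 = €121,936.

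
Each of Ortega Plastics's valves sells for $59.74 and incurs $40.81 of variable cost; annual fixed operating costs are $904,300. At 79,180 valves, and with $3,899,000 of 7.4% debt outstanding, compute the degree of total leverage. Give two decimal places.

At 79,180 units, contribution = 79,180 × $18.93 = $1,498,877.40.
Subtracting fixed costs: EBIT = $1,498,877.40 − $904,300 = $594,577.40. Interest = $288,526.00, so EBIT − I = $306,051.40.
Degree of total leverage = total CM / (EBIT − interest) = $1,498,877.40 / $306,051.40 = 4.8975.

4.90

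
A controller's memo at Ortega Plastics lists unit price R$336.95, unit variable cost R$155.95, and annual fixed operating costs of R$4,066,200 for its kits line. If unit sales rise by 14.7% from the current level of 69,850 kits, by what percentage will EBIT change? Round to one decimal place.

+21.7%

Contribution at this volume is 69,850 × R$181.00 = R$12,642,850.00.
Subtracting fixed costs: EBIT = R$12,642,850.00 − R$4,066,200 = R$8,576,650.00.
So DOL = total CM / EBIT = R$12,642,850.00 / R$8,576,650.00 = 1.4741.
So EBIT moves 1.4741 × (+14.7%) = +21.7%.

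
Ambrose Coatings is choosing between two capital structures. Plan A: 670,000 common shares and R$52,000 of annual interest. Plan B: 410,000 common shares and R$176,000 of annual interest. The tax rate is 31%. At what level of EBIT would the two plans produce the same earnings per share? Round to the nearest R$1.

R$371,538

Set EPS_A = EPS_B: (EBIT − R$52,000)(1 − 0.31) ÷ 670,000 = (EBIT − R$176,000)(1 − 0.31) ÷ 410,000.
The (1 − t) factor cancels: (EBIT − 52,000) × 410,000 = (EBIT − 176,000) × 670,000.
Solving, EBIT = (176,000·670,000 − 52,000·410,000) / (670,000 − 410,000) = 96,600,000,000 / 260,000 = 371,538.46.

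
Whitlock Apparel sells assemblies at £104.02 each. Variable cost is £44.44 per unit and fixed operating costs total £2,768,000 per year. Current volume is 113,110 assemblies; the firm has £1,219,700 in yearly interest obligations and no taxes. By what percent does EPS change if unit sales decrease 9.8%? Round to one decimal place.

Total contribution margin = 113,110 × £59.58 = £6,739,093.80.
Operating income = contribution − fixed costs = £6,739,093.80 − £2,768,000 = £3,971,093.80.
Interest = £1,219,700.00, so EBIT − I = £2,751,393.80.
Degree of combined leverage = contribution ÷ (EBIT − I) = £6,739,093.80 ÷ £2,751,393.80 = 2.4493.
%ΔEPS = DCL × %ΔSales = 2.4493 × -9.8% = -24.0%.

-24.0%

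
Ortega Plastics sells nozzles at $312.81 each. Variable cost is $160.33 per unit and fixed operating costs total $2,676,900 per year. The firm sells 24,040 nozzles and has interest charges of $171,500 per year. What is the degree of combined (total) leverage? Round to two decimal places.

Total contribution margin = 24,040 × $152.48 = $3,665,619.20.
Operating income = contribution − fixed costs = $3,665,619.20 − $2,676,900 = $988,719.20. Interest = $171,500.00, so EBIT − I = $817,219.20.
DCL = contribution ÷ (EBIT − I) = $3,665,619.20 ÷ $817,219.20 = 4.4855.

4.49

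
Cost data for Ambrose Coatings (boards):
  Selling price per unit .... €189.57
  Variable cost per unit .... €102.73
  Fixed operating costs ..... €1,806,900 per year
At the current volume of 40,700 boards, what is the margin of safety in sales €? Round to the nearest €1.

€3,771,072

Each unit contributes €189.57 − €102.73 = €86.84. Break-even units = €1,806,900 ÷ €86.84 = 20,807.23; break-even revenue = 20,807.23 × €189.57 = €3,944,426.91.
Current sales = 40,700 × €189.57 = €7,715,499.00.
Margin of safety = €7,715,499.00 − €3,944,426.91 = €3,771,072.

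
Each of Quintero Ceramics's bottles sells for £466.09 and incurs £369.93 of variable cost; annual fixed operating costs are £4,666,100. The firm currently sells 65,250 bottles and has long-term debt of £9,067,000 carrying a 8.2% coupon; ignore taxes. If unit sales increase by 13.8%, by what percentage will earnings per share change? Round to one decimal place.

+100.1%

Contribution at this volume is 65,250 × £96.16 = £6,274,440.00.
Operating income = contribution − fixed costs = £6,274,440.00 − £4,666,100 = £1,608,340.00.
After interest of £743,494.00, pre-tax earnings = £864,846.00.
Degree of combined leverage = contribution ÷ (EBIT − I) = £6,274,440.00 ÷ £864,846.00 = 7.2550.
EPS therefore changes by 7.2550 × (+13.8%) = +100.1%.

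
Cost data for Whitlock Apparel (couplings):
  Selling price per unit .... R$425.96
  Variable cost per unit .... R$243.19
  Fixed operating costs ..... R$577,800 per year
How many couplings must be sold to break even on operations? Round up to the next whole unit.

Contribution margin per unit = R$425.96 − R$243.19 = R$182.77.
Break-even Q = R$577,800 / R$182.77 = 3,161.35 → 3,162 couplings.

3,162 couplings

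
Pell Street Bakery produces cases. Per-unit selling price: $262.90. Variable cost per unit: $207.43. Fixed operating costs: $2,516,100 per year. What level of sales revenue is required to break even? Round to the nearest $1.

CM per unit = $262.90 − $207.43 = $55.47; CM ratio = $55.47 / $262.90 = 0.2110.
Break-even revenue = fixed costs × price ÷ CM = $2,516,100 × $262.90 ÷ $55.47 = $11,925,053.

$11,925,053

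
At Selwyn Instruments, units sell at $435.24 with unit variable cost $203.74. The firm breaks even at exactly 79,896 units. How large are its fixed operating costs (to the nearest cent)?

Unit CM = price − variable cost = $435.24 − $203.74 = $231.50.
Since BE = FC / CM, FC = 79,896 × $231.50 = $18,495,924.00.

$18,495,924.00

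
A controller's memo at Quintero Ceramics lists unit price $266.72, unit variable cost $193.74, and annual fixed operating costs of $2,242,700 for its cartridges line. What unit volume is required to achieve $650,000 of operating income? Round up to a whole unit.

Each unit contributes $266.72 − $193.74 = $72.98.
Need Q such that Q × $72.98 − $2,242,700 = $650,000, i.e. Q = $2,892,700 / $72.98 = 39,636.89 → 39,637.

39,637 cartridges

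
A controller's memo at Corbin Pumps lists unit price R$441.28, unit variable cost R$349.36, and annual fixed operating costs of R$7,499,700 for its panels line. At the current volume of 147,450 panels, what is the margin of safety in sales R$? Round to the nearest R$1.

Contribution margin per unit = R$441.28 − R$349.36 = R$91.92. Break-even units = R$7,499,700 ÷ R$91.92 = 81,589.43; break-even revenue = 81,589.43 × R$441.28 = R$36,003,781.72.
Actual sales revenue = 147,450 × R$441.28 = R$65,066,736.00.
Margin of safety = R$65,066,736.00 − R$36,003,781.72 = R$29,062,954.

R$29,062,954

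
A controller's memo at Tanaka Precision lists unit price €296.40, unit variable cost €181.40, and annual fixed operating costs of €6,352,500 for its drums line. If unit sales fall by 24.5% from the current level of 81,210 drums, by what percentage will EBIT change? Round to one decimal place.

-76.6%

Contribution at this volume is 81,210 × €115.00 = €9,339,150.00.
Operating income = contribution − fixed costs = €9,339,150.00 − €6,352,500 = €2,986,650.00.
So DOL = total CM / EBIT = €9,339,150.00 / €2,986,650.00 = 3.1270.
%ΔEBIT = DOL × %ΔSales = 3.1270 × -24.5% = -76.6%.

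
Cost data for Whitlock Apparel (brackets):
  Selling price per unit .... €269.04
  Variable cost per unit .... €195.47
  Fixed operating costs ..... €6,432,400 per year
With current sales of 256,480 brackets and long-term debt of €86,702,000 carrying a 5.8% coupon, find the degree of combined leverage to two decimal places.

Total contribution margin = 256,480 × €73.57 = €18,869,233.60.
Subtracting fixed costs: EBIT = €18,869,233.60 − €6,432,400 = €12,436,833.60. Interest = €5,028,716.00, so EBIT − I = €7,408,117.60.
Degree of total leverage = total CM / (EBIT − interest) = €18,869,233.60 / €7,408,117.60 = 2.5471.

2.55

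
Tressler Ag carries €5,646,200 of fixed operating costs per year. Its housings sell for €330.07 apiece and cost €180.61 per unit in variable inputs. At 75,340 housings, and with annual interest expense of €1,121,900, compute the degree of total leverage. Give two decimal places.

Contribution at this volume is 75,340 × €149.46 = €11,260,316.40.
Subtracting fixed costs: EBIT = €11,260,316.40 − €5,646,200 = €5,614,116.40. Interest = €1,121,900.00.
DOL = €11,260,316.40 ÷ €5,614,116.40 = 2.0057; DFL = €5,614,116.40 ÷ €4,492,216.40 = 1.2497.
Combined leverage = 2.0057 × 1.2497 = 2.5065.

2.51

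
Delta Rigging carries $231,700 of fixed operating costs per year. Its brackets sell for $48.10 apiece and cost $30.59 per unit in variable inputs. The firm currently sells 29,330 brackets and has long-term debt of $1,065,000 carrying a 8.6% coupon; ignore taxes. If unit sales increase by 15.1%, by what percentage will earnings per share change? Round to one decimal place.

+40.8%

Total contribution margin = 29,330 × $17.51 = $513,568.30.
Operating income = contribution − fixed costs = $513,568.30 − $231,700 = $281,868.30.
Interest = $91,590.00, so EBIT − I = $190,278.30.
DCL = total CM / (EBIT − I) = $513,568.30 / $190,278.30 = 2.6990.
%ΔEPS = DCL × %ΔSales = 2.6990 × +15.1% = +40.8%.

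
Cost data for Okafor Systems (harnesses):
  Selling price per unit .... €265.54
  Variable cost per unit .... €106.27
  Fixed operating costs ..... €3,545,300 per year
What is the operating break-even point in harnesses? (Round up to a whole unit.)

22,260 harnesses

Each unit contributes €265.54 − €106.27 = €159.27.
Break-even Q = €3,545,300 / €159.27 = 22,259.68 → 22,260 harnesses.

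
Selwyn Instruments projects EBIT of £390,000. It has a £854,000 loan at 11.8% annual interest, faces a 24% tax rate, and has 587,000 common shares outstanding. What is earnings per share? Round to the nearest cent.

£0.37

Pre-tax income = £390,000 − £100,772.00 = £289,228.00.
After tax at 24%: net income = £289,228.00 × 0.76 = £219,813.28.
Per share: £219,813.28 / 587,000 shares = £0.37.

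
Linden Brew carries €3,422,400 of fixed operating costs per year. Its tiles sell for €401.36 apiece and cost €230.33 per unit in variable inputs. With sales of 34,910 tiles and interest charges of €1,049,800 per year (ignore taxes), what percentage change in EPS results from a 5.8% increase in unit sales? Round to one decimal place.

+23.1%

Contribution at this volume is 34,910 × €171.03 = €5,970,657.30.
EBIT = €5,970,657.30 − €3,422,400 = €2,548,257.30.
Interest = €1,049,800.00, so EBIT − I = €1,498,457.30.
DCL = total CM / (EBIT − I) = €5,970,657.30 / €1,498,457.30 = 3.9845.
EPS therefore changes by 3.9845 × (+5.8%) = +23.1%.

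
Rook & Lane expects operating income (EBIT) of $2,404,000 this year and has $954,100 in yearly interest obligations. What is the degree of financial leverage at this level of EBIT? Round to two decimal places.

Interest = $954,100.00.
DFL = EBIT ÷ (EBIT − I) = $2,404,000 ÷ ($2,404,000 − $954,100.00) = $2,404,000 ÷ $1,449,900.00 = 1.6580.

1.66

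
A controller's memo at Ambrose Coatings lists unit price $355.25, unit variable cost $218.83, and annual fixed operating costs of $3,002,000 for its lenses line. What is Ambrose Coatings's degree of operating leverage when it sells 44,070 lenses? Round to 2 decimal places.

2.00

At 44,070 units, contribution = 44,070 × $136.42 = $6,012,029.40.
EBIT = $6,012,029.40 − $3,002,000 = $3,010,029.40.
So DOL = total CM / EBIT = $6,012,029.40 / $3,010,029.40 = 1.9973.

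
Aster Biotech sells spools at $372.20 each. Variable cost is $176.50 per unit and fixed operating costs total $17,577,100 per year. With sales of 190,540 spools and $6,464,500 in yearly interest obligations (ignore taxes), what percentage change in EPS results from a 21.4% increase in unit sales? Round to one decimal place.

+60.2%

At 190,540 units, contribution = 190,540 × $195.70 = $37,288,678.00.
Operating income = contribution − fixed costs = $37,288,678.00 − $17,577,100 = $19,711,578.00.
Interest = $6,464,500.00, so EBIT − I = $13,247,078.00.
Degree of combined leverage = contribution ÷ (EBIT − I) = $37,288,678.00 ÷ $13,247,078.00 = 2.8149.
EPS therefore changes by 2.8149 × (+21.4%) = +60.2%.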